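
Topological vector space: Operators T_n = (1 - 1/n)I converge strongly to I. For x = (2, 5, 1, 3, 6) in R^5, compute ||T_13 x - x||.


T_13 x - x = (1 - 1/13)x - x = -x/13
||x|| = sqrt(75) = 8.6603
||T_13 x - x|| = ||x||/13 = 8.6603/13 = 0.6662

0.6662


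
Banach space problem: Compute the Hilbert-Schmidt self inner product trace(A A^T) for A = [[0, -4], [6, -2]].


trace(A * A^T) = sum of squares of all entries
= 0^2 + (-4)^2 + 6^2 + (-2)^2
= 0 + 16 + 36 + 4
= 56

56


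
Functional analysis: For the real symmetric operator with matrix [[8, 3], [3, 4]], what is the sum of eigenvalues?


For a self-adjoint (symmetric) matrix, the eigenvalues are real.
The sum of eigenvalues equals the trace of the matrix.
trace = 8 + 4 = 12

12


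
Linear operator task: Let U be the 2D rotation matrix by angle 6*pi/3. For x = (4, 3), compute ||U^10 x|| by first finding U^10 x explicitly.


U is a rotation by theta = 6*pi/3
U^10 = rotation by 10*theta = 60*pi/3 = 0*pi/3 (mod 2*pi)
cos(0*pi/3) = 1.0000, sin(0*pi/3) = 0.0000
U^10 x = (1.0000 * 4 - 0.0000 * 3, 0.0000 * 4 + 1.0000 * 3)
= (4.0000, 3.0000)
||U^10 x|| = sqrt(4.0000^2 + 3.0000^2) = sqrt(25.0000) = 5.0000

5.0000


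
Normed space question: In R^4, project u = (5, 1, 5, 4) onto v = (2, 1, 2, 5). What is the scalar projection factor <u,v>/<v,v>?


Computing <u,v> = 5*2 + 1*1 + 5*2 + 4*5 = 41
Computing <v,v> = 2^2 + 1^2 + 2^2 + 5^2 = 34
Projection coefficient = 41/34 = 1.2059

1.2059


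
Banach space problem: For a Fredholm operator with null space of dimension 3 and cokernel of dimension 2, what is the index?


The Fredholm index is defined as ind(T) = dim(ker T) - dim(coker T)
= 3 - 2
= 1

1


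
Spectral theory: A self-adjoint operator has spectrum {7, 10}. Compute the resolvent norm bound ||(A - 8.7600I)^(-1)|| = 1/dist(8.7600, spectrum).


dist(8.7600, {7, 10}) = min(|8.7600 - 7|, |8.7600 - 10|)
= min(1.7600, 1.2400) = 1.2400
Resolvent bound = 1/1.2400 = 0.8065

0.8065


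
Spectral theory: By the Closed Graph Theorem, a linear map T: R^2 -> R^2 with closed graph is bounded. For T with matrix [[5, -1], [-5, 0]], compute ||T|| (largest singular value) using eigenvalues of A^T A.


A^T A = [[50, -5], [-5, 1]]
trace(A^T A) = 51, det(A^T A) = 25
discriminant = 51^2 - 4*25 = 2501
Largest eigenvalue of A^T A = (trace + sqrt(disc))/2 = 50.5050
||T|| = sqrt(50.5050) = 7.1067

7.1067


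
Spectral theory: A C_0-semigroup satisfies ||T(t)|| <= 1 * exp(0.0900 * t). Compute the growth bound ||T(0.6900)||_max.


||T(0.6900)|| <= 1 * exp(0.0900 * 0.6900)
= 1 * exp(0.0621)
= 1 * 1.0641
= 1.0641

1.0641


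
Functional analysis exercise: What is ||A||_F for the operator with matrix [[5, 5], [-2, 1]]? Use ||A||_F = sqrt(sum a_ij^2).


||A||_F^2 = sum a_ij^2
= 5^2 + 5^2 + (-2)^2 + 1^2
= 25 + 25 + 4 + 1 = 55
||A||_F = sqrt(55) = 7.4162

7.4162


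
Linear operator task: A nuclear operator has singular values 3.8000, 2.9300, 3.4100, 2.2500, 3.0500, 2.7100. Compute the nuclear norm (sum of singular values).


The nuclear norm is the sum of all singular values.
||T||_1 = 3.8000 + 2.9300 + 3.4100 + 2.2500 + 3.0500 + 2.7100
= 18.1500

18.1500


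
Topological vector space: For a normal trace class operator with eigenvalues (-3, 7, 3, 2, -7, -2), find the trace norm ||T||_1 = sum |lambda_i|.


For a normal operator, singular values equal |eigenvalues|.
Trace norm = sum |lambda_i| = 3 + 7 + 3 + 2 + 7 + 2
= 24

24


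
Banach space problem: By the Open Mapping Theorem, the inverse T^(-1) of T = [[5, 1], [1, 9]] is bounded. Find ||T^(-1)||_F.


det(T) = 5*9 - 1*1 = 44
T^(-1) = (1/44) * [[9, -1], [-1, 5]] = [[0.2045, -0.0227], [-0.0227, 0.1136]]
||T^(-1)||_F^2 = 0.2045^2 + (-0.0227)^2 + (-0.0227)^2 + 0.1136^2 = 0.0558
||T^(-1)||_F = sqrt(0.0558) = 0.2362

0.2362


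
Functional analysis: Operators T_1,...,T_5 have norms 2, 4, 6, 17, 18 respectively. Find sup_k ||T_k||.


By the Uniform Boundedness Principle, the supremum of norms is finite.
sup_k ||T_k|| = max(2, 4, 6, 17, 18) = 18

18


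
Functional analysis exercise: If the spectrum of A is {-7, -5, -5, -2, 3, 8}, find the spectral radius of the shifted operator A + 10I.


Spectrum of A + 10I = {3, 5, 5, 8, 13, 18}
Spectral radius = max |lambda| over the shifted spectrum
= max(3, 5, 5, 8, 13, 18) = 18

18


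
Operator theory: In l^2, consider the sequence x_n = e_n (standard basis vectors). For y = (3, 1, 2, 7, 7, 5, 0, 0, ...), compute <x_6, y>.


x_6 = e_6 is the standard basis vector with 1 in position 6.
<x_6, y> = y_6 = 5
As n -> infinity, <x_n, y> -> 0, confirming weak convergence of (x_n) to 0.

5


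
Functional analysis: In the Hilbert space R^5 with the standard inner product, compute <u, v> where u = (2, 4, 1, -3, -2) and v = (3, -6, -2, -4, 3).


Computing the standard inner product <u, v> = sum u_i * v_i
= 2*3 + 4*-6 + 1*-2 + -3*-4 + -2*3
= 6 + -24 + -2 + 12 + -6
= -14

-14


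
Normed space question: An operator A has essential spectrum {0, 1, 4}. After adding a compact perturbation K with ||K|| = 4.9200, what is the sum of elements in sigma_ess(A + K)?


By Weyl's theorem, the essential spectrum is invariant under compact perturbations.
sigma_ess(A + K) = sigma_ess(A) = {0, 1, 4}
Sum = 0 + 1 + 4 = 5

5


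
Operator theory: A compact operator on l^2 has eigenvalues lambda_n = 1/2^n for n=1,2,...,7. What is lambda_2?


The eigenvalue formula gives lambda_2 = 1/2^2
= 1/4
= 0.2500

0.2500


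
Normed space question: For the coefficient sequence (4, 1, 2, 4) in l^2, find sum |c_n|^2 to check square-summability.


sum |c_n|^2 = 4^2 + 1^2 + 2^2 + 4^2
= 16 + 1 + 4 + 16
= 37

37


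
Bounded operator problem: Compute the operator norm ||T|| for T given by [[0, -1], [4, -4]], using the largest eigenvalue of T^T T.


A^T A = [[16, -16], [-16, 17]]
trace(A^T A) = 33, det(A^T A) = 16
discriminant = 33^2 - 4*16 = 1025
Largest eigenvalue of A^T A = (trace + sqrt(disc))/2 = 32.5078
||T|| = sqrt(32.5078) = 5.7016

5.7016


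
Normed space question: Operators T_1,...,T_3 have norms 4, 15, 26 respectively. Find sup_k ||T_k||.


By the Uniform Boundedness Principle, the supremum of norms is finite.
sup_k ||T_k|| = max(4, 15, 26) = 26

26


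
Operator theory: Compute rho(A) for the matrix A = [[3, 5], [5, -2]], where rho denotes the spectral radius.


For a 2x2 matrix, eigenvalues satisfy lambda^2 - (trace)*lambda + det = 0
trace = 3 + -2 = 1
det = 3*-2 - 5*5 = -31
discriminant = 1^2 - 4*(-31) = 125
spectral radius = max |eigenvalue| = 6.0902

6.0902


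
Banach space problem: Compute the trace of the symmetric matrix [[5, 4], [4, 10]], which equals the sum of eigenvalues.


For a self-adjoint (symmetric) matrix, the eigenvalues are real.
The sum of eigenvalues equals the trace of the matrix.
trace = 5 + 10 = 15

15


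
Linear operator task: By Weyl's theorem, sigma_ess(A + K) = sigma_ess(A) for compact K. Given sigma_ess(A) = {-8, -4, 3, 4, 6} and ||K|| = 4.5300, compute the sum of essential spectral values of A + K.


By Weyl's theorem, the essential spectrum is invariant under compact perturbations.
sigma_ess(A + K) = sigma_ess(A) = {-8, -4, 3, 4, 6}
Sum = -8 + -4 + 3 + 4 + 6 = 1

1


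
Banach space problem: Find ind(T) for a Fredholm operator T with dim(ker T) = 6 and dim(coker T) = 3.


The Fredholm index is defined as ind(T) = dim(ker T) - dim(coker T)
= 6 - 3
= 3

3


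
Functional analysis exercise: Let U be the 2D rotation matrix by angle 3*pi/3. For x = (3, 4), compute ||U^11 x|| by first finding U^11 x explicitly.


U is a rotation by theta = 3*pi/3
U^11 = rotation by 11*theta = 33*pi/3 = 3*pi/3 (mod 2*pi)
cos(3*pi/3) = -1.0000, sin(3*pi/3) = 0.0000
U^11 x = (-1.0000 * 3 - 0.0000 * 4, 0.0000 * 3 + -1.0000 * 4)
= (-3.0000, -4.0000)
||U^11 x|| = sqrt((-3.0000)^2 + (-4.0000)^2) = sqrt(25.0000) = 5.0000

5.0000


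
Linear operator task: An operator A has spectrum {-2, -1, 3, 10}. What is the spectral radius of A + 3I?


Spectrum of A + 3I = {1, 2, 6, 13}
Spectral radius = max |lambda| over the shifted spectrum
= max(1, 2, 6, 13) = 13

13


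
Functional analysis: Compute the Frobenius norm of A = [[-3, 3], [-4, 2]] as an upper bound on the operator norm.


||A||_F^2 = sum a_ij^2
= (-3)^2 + 3^2 + (-4)^2 + 2^2
= 9 + 9 + 16 + 4 = 38
||A||_F = sqrt(38) = 6.1644

6.1644


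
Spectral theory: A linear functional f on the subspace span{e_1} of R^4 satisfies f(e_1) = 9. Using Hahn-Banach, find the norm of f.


The norm of f is given by ||f|| = sup_{||x||=1} |f(x)|.
On span{e_1}, ||e_1|| = 1, so ||f|| = |f(e_1)| / ||e_1||
= |9| / 1 = 9.0000

9.0000


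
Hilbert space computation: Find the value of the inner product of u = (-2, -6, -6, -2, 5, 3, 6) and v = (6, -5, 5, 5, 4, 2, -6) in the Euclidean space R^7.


Computing the standard inner product <u, v> = sum u_i * v_i
= -2*6 + -6*-5 + -6*5 + -2*5 + 5*4 + 3*2 + 6*-6
= -12 + 30 + -30 + -10 + 20 + 6 + -36
= -32

-32


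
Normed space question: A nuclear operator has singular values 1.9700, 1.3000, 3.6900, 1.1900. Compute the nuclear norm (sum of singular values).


The nuclear norm is the sum of all singular values.
||T||_1 = 1.9700 + 1.3000 + 3.6900 + 1.1900
= 8.1500

8.1500


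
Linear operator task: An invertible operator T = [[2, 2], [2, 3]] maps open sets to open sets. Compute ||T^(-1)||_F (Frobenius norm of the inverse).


det(T) = 2*3 - 2*2 = 2
T^(-1) = (1/2) * [[3, -2], [-2, 2]] = [[1.5000, -1.0000], [-1.0000, 1.0000]]
||T^(-1)||_F^2 = 1.5000^2 + (-1.0000)^2 + (-1.0000)^2 + 1.0000^2 = 5.2500
||T^(-1)||_F = sqrt(5.2500) = 2.2913

2.2913


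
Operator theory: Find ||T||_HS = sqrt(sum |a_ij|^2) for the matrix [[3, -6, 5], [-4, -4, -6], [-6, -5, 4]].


The Hilbert-Schmidt norm is sqrt(sum of squares of all entries).
Sum of squares = 3^2 + (-6)^2 + 5^2 + (-4)^2 + (-4)^2 + (-6)^2 + (-6)^2 + (-5)^2 + 4^2
= 9 + 36 + 25 + 16 + 16 + 36 + 36 + 25 + 16 = 215
||T||_HS = sqrt(215) = 14.6629

14.6629


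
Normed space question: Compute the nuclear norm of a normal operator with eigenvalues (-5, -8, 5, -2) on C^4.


For a normal operator, singular values equal |eigenvalues|.
Trace norm = sum |lambda_i| = 5 + 8 + 5 + 2
= 20

20


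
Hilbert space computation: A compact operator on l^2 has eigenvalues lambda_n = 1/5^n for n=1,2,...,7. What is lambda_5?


The eigenvalue formula gives lambda_5 = 1/5^5
= 1/3125
= 3.2000e-04

3.2000e-04


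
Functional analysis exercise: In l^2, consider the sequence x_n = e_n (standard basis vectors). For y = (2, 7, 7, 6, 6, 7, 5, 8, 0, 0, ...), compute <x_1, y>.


x_1 = e_1 is the standard basis vector with 1 in position 1.
<x_1, y> = y_1 = 2
As n -> infinity, <x_n, y> -> 0, confirming weak convergence of (x_n) to 0.

2


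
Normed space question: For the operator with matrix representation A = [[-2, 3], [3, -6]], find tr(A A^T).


trace(A * A^T) = sum of squares of all entries
= (-2)^2 + 3^2 + 3^2 + (-6)^2
= 4 + 9 + 9 + 36
= 58

58


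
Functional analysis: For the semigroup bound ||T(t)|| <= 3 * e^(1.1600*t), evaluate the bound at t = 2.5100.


||T(2.5100)|| <= 3 * exp(1.1600 * 2.5100)
= 3 * exp(2.9116)
= 3 * 18.3862
= 55.1586

55.1586


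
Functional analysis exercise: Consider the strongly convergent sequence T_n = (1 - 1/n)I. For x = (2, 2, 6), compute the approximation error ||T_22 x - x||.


T_22 x - x = (1 - 1/22)x - x = -x/22
||x|| = sqrt(44) = 6.6332
||T_22 x - x|| = ||x||/22 = 6.6332/22 = 0.3015

0.3015


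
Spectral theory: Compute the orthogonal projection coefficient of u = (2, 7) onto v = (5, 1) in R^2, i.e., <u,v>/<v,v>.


Computing <u,v> = 2*5 + 7*1 = 17
Computing <v,v> = 5^2 + 1^2 = 26
Projection coefficient = 17/26 = 0.6538

0.6538


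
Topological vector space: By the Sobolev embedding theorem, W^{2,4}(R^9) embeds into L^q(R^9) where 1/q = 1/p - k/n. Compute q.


Using the Sobolev embedding formula: 1/q = 1/p - k/n
1/q = 1/4 - 2/9 = 1/36
q = 1/(1/36) = 36

36.0000


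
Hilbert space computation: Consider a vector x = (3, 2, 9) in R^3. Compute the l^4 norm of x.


The l^4 norm = (sum |x_i|^4)^(1/4)
Sum of 4th powers = 81 + 16 + 6561 = 6658
||x||_4 = (6658)^(1/4) = 9.0331

9.0331


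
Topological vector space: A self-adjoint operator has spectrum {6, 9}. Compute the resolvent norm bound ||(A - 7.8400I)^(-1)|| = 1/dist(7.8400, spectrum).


dist(7.8400, {6, 9}) = min(|7.8400 - 6|, |7.8400 - 9|)
= min(1.8400, 1.1600) = 1.1600
Resolvent bound = 1/1.1600 = 0.8621

0.8621


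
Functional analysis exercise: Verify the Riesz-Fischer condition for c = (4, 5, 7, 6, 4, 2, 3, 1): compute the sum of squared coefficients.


sum |c_n|^2 = 4^2 + 5^2 + 7^2 + 6^2 + 4^2 + 2^2 + 3^2 + 1^2
= 16 + 25 + 49 + 36 + 16 + 4 + 9 + 1
= 156

156


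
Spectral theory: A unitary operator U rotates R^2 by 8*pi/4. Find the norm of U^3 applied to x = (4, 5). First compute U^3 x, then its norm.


U is a rotation by theta = 8*pi/4
U^3 = rotation by 3*theta = 24*pi/4 = 0*pi/4 (mod 2*pi)
cos(0*pi/4) = 1.0000, sin(0*pi/4) = 0.0000
U^3 x = (1.0000 * 4 - 0.0000 * 5, 0.0000 * 4 + 1.0000 * 5)
= (4.0000, 5.0000)
||U^3 x|| = sqrt(4.0000^2 + 5.0000^2) = sqrt(41.0000) = 6.4031

6.4031


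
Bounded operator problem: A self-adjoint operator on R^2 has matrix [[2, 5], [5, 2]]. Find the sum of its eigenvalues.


For a self-adjoint (symmetric) matrix, the eigenvalues are real.
The sum of eigenvalues equals the trace of the matrix.
trace = 2 + 2 = 4

4


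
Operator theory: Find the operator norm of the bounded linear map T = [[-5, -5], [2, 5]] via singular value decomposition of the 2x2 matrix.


A^T A = [[29, 35], [35, 50]]
trace(A^T A) = 79, det(A^T A) = 225
discriminant = 79^2 - 4*225 = 5341
Largest eigenvalue of A^T A = (trace + sqrt(disc))/2 = 76.0411
||T|| = sqrt(76.0411) = 8.7202

8.7202


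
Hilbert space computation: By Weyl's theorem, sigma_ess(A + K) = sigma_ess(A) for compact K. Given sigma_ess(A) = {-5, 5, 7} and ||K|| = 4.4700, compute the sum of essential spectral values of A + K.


By Weyl's theorem, the essential spectrum is invariant under compact perturbations.
sigma_ess(A + K) = sigma_ess(A) = {-5, 5, 7}
Sum = -5 + 5 + 7 = 7

7


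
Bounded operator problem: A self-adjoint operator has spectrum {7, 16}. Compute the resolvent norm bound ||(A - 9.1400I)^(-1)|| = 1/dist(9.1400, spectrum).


dist(9.1400, {7, 16}) = min(|9.1400 - 7|, |9.1400 - 16|)
= min(2.1400, 6.8600) = 2.1400
Resolvent bound = 1/2.1400 = 0.4673

0.4673


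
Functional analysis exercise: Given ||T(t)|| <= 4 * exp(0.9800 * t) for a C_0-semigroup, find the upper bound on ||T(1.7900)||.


||T(1.7900)|| <= 4 * exp(0.9800 * 1.7900)
= 4 * exp(1.7542)
= 4 * 5.7788
= 23.1153

23.1153


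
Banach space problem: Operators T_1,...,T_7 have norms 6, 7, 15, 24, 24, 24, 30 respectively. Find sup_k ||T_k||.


By the Uniform Boundedness Principle, the supremum of norms is finite.
sup_k ||T_k|| = max(6, 7, 15, 24, 24, 24, 30) = 30

30


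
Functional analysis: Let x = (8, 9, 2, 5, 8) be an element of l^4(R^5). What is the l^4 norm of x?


The l^4 norm = (sum |x_i|^4)^(1/4)
Sum of 4th powers = 4096 + 6561 + 16 + 625 + 4096 = 15394
||x||_4 = (15394)^(1/4) = 11.1388

11.1388


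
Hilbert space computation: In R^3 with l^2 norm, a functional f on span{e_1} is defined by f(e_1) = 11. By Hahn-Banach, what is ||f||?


The norm of f is given by ||f|| = sup_{||x||=1} |f(x)|.
On span{e_1}, ||e_1|| = 1, so ||f|| = |f(e_1)| / ||e_1||
= |11| / 1 = 11.0000

11.0000


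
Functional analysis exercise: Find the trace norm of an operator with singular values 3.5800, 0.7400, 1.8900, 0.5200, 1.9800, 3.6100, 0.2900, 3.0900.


The nuclear norm is the sum of all singular values.
||T||_1 = 3.5800 + 0.7400 + 1.8900 + 0.5200 + 1.9800 + 3.6100 + 0.2900 + 3.0900
= 15.7000

15.7000


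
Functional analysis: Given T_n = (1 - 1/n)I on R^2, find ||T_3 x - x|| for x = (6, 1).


T_3 x - x = (1 - 1/3)x - x = -x/3
||x|| = sqrt(37) = 6.0828
||T_3 x - x|| = ||x||/3 = 6.0828/3 = 2.0276

2.0276


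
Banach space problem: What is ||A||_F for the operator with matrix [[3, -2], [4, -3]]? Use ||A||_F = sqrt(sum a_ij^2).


||A||_F^2 = sum a_ij^2
= 3^2 + (-2)^2 + 4^2 + (-3)^2
= 9 + 4 + 16 + 9 = 38
||A||_F = sqrt(38) = 6.1644

6.1644


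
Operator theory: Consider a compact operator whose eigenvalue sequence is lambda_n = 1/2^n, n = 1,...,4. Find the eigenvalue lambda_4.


The eigenvalue formula gives lambda_4 = 1/2^4
= 1/16
= 0.0625

0.0625


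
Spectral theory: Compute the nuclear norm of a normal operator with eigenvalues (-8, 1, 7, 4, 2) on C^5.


For a normal operator, singular values equal |eigenvalues|.
Trace norm = sum |lambda_i| = 8 + 1 + 7 + 4 + 2
= 22

22


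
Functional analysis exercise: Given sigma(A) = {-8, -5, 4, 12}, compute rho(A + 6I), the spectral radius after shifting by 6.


Spectrum of A + 6I = {-2, 1, 10, 18}
Spectral radius = max |lambda| over the shifted spectrum
= max(2, 1, 10, 18) = 18

18


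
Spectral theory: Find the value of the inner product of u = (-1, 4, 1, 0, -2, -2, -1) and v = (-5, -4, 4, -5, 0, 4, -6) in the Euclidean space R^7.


Computing the standard inner product <u, v> = sum u_i * v_i
= -1*-5 + 4*-4 + 1*4 + 0*-5 + -2*0 + -2*4 + -1*-6
= 5 + -16 + 4 + 0 + 0 + -8 + 6
= -9

-9


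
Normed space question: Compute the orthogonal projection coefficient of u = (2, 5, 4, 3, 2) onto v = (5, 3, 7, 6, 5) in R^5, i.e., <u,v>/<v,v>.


Computing <u,v> = 2*5 + 5*3 + 4*7 + 3*6 + 2*5 = 81
Computing <v,v> = 5^2 + 3^2 + 7^2 + 6^2 + 5^2 = 144
Projection coefficient = 81/144 = 0.5625

0.5625


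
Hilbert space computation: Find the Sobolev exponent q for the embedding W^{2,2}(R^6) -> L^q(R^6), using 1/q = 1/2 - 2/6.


Using the Sobolev embedding formula: 1/q = 1/p - k/n
1/q = 1/2 - 2/6 = 1/6
q = 1/(1/6) = 6

6.0000


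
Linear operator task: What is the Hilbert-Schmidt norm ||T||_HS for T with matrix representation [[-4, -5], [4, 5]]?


The Hilbert-Schmidt norm is sqrt(sum of squares of all entries).
Sum of squares = (-4)^2 + (-5)^2 + 4^2 + 5^2
= 16 + 25 + 16 + 25 = 82
||T||_HS = sqrt(82) = 9.0554

9.0554


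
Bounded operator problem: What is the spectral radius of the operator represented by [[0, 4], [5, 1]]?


For a 2x2 matrix, eigenvalues satisfy lambda^2 - (trace)*lambda + det = 0
trace = 0 + 1 = 1
det = 0*1 - 4*5 = -20
discriminant = 1^2 - 4*(-20) = 81
spectral radius = max |eigenvalue| = 5.0000

5.0000


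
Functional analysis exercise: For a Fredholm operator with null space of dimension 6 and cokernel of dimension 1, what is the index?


The Fredholm index is defined as ind(T) = dim(ker T) - dim(coker T)
= 6 - 1
= 5

5


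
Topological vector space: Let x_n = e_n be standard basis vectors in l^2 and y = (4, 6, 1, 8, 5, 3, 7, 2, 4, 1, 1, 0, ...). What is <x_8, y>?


x_8 = e_8 is the standard basis vector with 1 in position 8.
<x_8, y> = y_8 = 2
As n -> infinity, <x_n, y> -> 0, confirming weak convergence of (x_n) to 0.

2


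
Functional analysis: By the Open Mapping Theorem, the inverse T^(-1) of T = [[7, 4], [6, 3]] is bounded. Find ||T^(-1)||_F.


det(T) = 7*3 - 4*6 = -3
T^(-1) = (1/-3) * [[3, -4], [-6, 7]] = [[-1.0000, 1.3333], [2.0000, -2.3333]]
||T^(-1)||_F^2 = (-1.0000)^2 + 1.3333^2 + 2.0000^2 + (-2.3333)^2 = 12.2222
||T^(-1)||_F = sqrt(12.2222) = 3.4960

3.4960


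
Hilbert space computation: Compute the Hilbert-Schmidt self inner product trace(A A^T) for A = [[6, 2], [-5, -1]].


trace(A * A^T) = sum of squares of all entries
= 6^2 + 2^2 + (-5)^2 + (-1)^2
= 36 + 4 + 25 + 1
= 66

66


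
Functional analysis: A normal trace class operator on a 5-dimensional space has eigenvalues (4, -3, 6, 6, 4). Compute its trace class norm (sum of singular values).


For a normal operator, singular values equal |eigenvalues|.
Trace norm = sum |lambda_i| = 4 + 3 + 6 + 6 + 4
= 23

23


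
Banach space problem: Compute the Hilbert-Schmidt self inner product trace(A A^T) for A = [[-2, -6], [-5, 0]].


trace(A * A^T) = sum of squares of all entries
= (-2)^2 + (-6)^2 + (-5)^2 + 0^2
= 4 + 36 + 25 + 0
= 65

65


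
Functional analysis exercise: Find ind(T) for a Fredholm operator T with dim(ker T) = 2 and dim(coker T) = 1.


The Fredholm index is defined as ind(T) = dim(ker T) - dim(coker T)
= 2 - 1
= 1

1


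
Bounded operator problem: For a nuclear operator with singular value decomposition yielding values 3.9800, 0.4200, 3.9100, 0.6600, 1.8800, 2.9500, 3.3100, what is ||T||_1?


The nuclear norm is the sum of all singular values.
||T||_1 = 3.9800 + 0.4200 + 3.9100 + 0.6600 + 1.8800 + 2.9500 + 3.3100
= 17.1100

17.1100


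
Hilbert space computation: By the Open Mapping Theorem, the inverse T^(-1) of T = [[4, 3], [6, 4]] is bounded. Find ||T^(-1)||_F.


det(T) = 4*4 - 3*6 = -2
T^(-1) = (1/-2) * [[4, -3], [-6, 4]] = [[-2.0000, 1.5000], [3.0000, -2.0000]]
||T^(-1)||_F^2 = (-2.0000)^2 + 1.5000^2 + 3.0000^2 + (-2.0000)^2 = 19.2500
||T^(-1)||_F = sqrt(19.2500) = 4.3875

4.3875


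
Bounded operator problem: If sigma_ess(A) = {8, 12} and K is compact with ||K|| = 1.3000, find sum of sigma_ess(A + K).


By Weyl's theorem, the essential spectrum is invariant under compact perturbations.
sigma_ess(A + K) = sigma_ess(A) = {8, 12}
Sum = 8 + 12 = 20

20


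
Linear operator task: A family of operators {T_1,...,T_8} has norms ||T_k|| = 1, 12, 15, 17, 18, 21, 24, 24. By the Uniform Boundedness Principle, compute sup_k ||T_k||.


By the Uniform Boundedness Principle, the supremum of norms is finite.
sup_k ||T_k|| = max(1, 12, 15, 17, 18, 21, 24, 24) = 24

24


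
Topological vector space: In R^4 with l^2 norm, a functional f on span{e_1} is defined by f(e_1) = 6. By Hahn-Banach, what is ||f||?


The norm of f is given by ||f|| = sup_{||x||=1} |f(x)|.
On span{e_1}, ||e_1|| = 1, so ||f|| = |f(e_1)| / ||e_1||
= |6| / 1 = 6.0000

6.0000


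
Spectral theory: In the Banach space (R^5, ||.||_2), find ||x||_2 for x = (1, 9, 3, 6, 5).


The l^2 norm = (sum |x_i|^2)^(1/2)
Sum of 2th powers = 1 + 81 + 9 + 36 + 25 = 152
||x||_2 = (152)^(1/2) = 12.3288

12.3288


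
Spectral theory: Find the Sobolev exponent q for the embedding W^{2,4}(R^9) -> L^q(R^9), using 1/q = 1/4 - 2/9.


Using the Sobolev embedding formula: 1/q = 1/p - k/n
1/q = 1/4 - 2/9 = 1/36
q = 1/(1/36) = 36

36.0000


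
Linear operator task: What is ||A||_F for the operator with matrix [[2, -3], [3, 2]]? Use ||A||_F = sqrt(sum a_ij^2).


||A||_F^2 = sum a_ij^2
= 2^2 + (-3)^2 + 3^2 + 2^2
= 4 + 9 + 9 + 4 = 26
||A||_F = sqrt(26) = 5.0990

5.0990


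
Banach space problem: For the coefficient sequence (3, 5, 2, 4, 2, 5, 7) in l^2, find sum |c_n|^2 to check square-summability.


sum |c_n|^2 = 3^2 + 5^2 + 2^2 + 4^2 + 2^2 + 5^2 + 7^2
= 9 + 25 + 4 + 16 + 4 + 25 + 49
= 132

132


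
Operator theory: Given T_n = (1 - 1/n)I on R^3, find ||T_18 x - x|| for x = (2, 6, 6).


T_18 x - x = (1 - 1/18)x - x = -x/18
||x|| = sqrt(76) = 8.7178
||T_18 x - x|| = ||x||/18 = 8.7178/18 = 0.4843

0.4843


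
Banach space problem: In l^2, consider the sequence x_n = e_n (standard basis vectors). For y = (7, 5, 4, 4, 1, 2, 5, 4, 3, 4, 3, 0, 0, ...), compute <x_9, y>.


x_9 = e_9 is the standard basis vector with 1 in position 9.
<x_9, y> = y_9 = 3
As n -> infinity, <x_n, y> -> 0, confirming weak convergence of (x_n) to 0.

3


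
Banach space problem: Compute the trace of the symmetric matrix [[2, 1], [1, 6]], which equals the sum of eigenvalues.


For a self-adjoint (symmetric) matrix, the eigenvalues are real.
The sum of eigenvalues equals the trace of the matrix.
trace = 2 + 6 = 8

8


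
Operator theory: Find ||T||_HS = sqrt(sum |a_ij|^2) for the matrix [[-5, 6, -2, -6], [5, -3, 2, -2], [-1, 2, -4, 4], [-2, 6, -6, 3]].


The Hilbert-Schmidt norm is sqrt(sum of squares of all entries).
Sum of squares = (-5)^2 + 6^2 + (-2)^2 + (-6)^2 + 5^2 + (-3)^2 + 2^2 + (-2)^2 + (-1)^2 + 2^2 + (-4)^2 + 4^2 + (-2)^2 + 6^2 + (-6)^2 + 3^2
= 25 + 36 + 4 + 36 + 25 + 9 + 4 + 4 + 1 + 4 + 16 + 16 + 4 + 36 + 36 + 9 = 265
||T||_HS = sqrt(265) = 16.2788

16.2788


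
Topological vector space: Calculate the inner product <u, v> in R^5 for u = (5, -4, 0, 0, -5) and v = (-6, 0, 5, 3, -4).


Computing the standard inner product <u, v> = sum u_i * v_i
= 5*-6 + -4*0 + 0*5 + 0*3 + -5*-4
= -30 + 0 + 0 + 0 + 20
= -10

-10


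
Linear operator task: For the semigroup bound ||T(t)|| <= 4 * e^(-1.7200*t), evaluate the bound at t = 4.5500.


||T(4.5500)|| <= 4 * exp(-1.7200 * 4.5500)
= 4 * exp(-7.8260)
= 4 * 3.9922e-04
= 0.0016

0.0016


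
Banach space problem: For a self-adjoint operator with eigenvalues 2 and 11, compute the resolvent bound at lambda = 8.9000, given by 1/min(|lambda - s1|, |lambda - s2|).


dist(8.9000, {2, 11}) = min(|8.9000 - 2|, |8.9000 - 11|)
= min(6.9000, 2.1000) = 2.1000
Resolvent bound = 1/2.1000 = 0.4762

0.4762


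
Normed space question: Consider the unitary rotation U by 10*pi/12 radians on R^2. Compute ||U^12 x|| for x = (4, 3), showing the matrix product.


U is a rotation by theta = 10*pi/12
U^12 = rotation by 12*theta = 120*pi/12 = 0*pi/12 (mod 2*pi)
cos(0*pi/12) = 1.0000, sin(0*pi/12) = 0.0000
U^12 x = (1.0000 * 4 - 0.0000 * 3, 0.0000 * 4 + 1.0000 * 3)
= (4.0000, 3.0000)
||U^12 x|| = sqrt(4.0000^2 + 3.0000^2) = sqrt(25.0000) = 5.0000

5.0000


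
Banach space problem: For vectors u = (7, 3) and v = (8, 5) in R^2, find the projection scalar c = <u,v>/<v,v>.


Computing <u,v> = 7*8 + 3*5 = 71
Computing <v,v> = 8^2 + 5^2 = 89
Projection coefficient = 71/89 = 0.7978

0.7978


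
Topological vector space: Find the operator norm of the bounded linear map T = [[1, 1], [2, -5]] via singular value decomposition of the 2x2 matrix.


A^T A = [[5, -9], [-9, 26]]
trace(A^T A) = 31, det(A^T A) = 49
discriminant = 31^2 - 4*49 = 765
Largest eigenvalue of A^T A = (trace + sqrt(disc))/2 = 29.3293
||T|| = sqrt(29.3293) = 5.4157

5.4157


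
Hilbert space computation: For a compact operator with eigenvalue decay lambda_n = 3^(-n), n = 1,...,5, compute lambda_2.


The eigenvalue formula gives lambda_2 = 1/3^2
= 1/9
= 0.1111

0.1111


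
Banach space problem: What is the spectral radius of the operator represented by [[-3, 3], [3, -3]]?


For a 2x2 matrix, eigenvalues satisfy lambda^2 - (trace)*lambda + det = 0
trace = -3 + -3 = -6
det = -3*-3 - 3*3 = 0
discriminant = (-6)^2 - 4*(0) = 36
spectral radius = max |eigenvalue| = 6.0000

6.0000


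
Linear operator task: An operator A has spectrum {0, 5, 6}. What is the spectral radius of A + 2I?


Spectrum of A + 2I = {2, 7, 8}
Spectral radius = max |lambda| over the shifted spectrum
= max(2, 7, 8) = 8

8


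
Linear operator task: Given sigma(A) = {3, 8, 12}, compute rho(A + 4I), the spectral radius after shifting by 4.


Spectrum of A + 4I = {7, 12, 16}
Spectral radius = max |lambda| over the shifted spectrum
= max(7, 12, 16) = 16

16


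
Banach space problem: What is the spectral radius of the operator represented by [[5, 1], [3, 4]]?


For a 2x2 matrix, eigenvalues satisfy lambda^2 - (trace)*lambda + det = 0
trace = 5 + 4 = 9
det = 5*4 - 1*3 = 17
discriminant = 9^2 - 4*(17) = 13
spectral radius = max |eigenvalue| = 6.3028

6.3028


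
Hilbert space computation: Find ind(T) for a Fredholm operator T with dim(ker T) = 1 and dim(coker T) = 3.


The Fredholm index is defined as ind(T) = dim(ker T) - dim(coker T)
= 1 - 3
= -2

-2


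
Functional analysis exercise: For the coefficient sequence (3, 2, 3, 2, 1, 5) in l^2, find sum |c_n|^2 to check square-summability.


sum |c_n|^2 = 3^2 + 2^2 + 3^2 + 2^2 + 1^2 + 5^2
= 9 + 4 + 9 + 4 + 1 + 25
= 52

52


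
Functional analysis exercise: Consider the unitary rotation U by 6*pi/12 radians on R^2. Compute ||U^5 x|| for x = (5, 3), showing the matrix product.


U is a rotation by theta = 6*pi/12
U^5 = rotation by 5*theta = 30*pi/12 = 6*pi/12 (mod 2*pi)
cos(6*pi/12) = 0.0000, sin(6*pi/12) = 1.0000
U^5 x = (0.0000 * 5 - 1.0000 * 3, 1.0000 * 5 + 0.0000 * 3)
= (-3.0000, 5.0000)
||U^5 x|| = sqrt((-3.0000)^2 + 5.0000^2) = sqrt(34.0000) = 5.8310

5.8310


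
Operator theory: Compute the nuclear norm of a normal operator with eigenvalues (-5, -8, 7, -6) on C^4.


For a normal operator, singular values equal |eigenvalues|.
Trace norm = sum |lambda_i| = 5 + 8 + 7 + 6
= 26

26


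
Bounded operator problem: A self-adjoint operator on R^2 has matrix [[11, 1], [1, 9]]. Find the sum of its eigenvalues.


For a self-adjoint (symmetric) matrix, the eigenvalues are real.
The sum of eigenvalues equals the trace of the matrix.
trace = 11 + 9 = 20

20


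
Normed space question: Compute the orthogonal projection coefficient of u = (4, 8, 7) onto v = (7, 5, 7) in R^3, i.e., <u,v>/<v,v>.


Computing <u,v> = 4*7 + 8*5 + 7*7 = 117
Computing <v,v> = 7^2 + 5^2 + 7^2 = 123
Projection coefficient = 117/123 = 0.9512

0.9512


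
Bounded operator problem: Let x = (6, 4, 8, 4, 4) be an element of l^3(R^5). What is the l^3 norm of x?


The l^3 norm = (sum |x_i|^3)^(1/3)
Sum of 3th powers = 216 + 64 + 512 + 64 + 64 = 920
||x||_3 = (920)^(1/3) = 9.7259

9.7259


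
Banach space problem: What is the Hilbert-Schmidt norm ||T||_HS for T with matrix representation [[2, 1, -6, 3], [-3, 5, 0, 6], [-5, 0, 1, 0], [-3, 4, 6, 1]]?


The Hilbert-Schmidt norm is sqrt(sum of squares of all entries).
Sum of squares = 2^2 + 1^2 + (-6)^2 + 3^2 + (-3)^2 + 5^2 + 0^2 + 6^2 + (-5)^2 + 0^2 + 1^2 + 0^2 + (-3)^2 + 4^2 + 6^2 + 1^2
= 4 + 1 + 36 + 9 + 9 + 25 + 0 + 36 + 25 + 0 + 1 + 0 + 9 + 16 + 36 + 1 = 208
||T||_HS = sqrt(208) = 14.4222

14.4222


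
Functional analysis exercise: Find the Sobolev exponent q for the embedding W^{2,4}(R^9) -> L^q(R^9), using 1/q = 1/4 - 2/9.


Using the Sobolev embedding formula: 1/q = 1/p - k/n
1/q = 1/4 - 2/9 = 1/36
q = 1/(1/36) = 36

36.0000


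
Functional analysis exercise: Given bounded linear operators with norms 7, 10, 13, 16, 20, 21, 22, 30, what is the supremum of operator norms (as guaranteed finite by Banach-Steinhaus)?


By the Uniform Boundedness Principle, the supremum of norms is finite.
sup_k ||T_k|| = max(7, 10, 13, 16, 20, 21, 22, 30) = 30

30


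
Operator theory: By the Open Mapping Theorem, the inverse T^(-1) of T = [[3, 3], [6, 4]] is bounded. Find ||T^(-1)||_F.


det(T) = 3*4 - 3*6 = -6
T^(-1) = (1/-6) * [[4, -3], [-6, 3]] = [[-0.6667, 0.5000], [1.0000, -0.5000]]
||T^(-1)||_F^2 = (-0.6667)^2 + 0.5000^2 + 1.0000^2 + (-0.5000)^2 = 1.9444
||T^(-1)||_F = sqrt(1.9444) = 1.3944

1.3944


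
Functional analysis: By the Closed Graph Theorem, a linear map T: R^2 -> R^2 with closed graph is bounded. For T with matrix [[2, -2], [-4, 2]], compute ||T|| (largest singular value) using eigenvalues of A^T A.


A^T A = [[20, -12], [-12, 8]]
trace(A^T A) = 28, det(A^T A) = 16
discriminant = 28^2 - 4*16 = 720
Largest eigenvalue of A^T A = (trace + sqrt(disc))/2 = 27.4164
||T|| = sqrt(27.4164) = 5.2361

5.2361


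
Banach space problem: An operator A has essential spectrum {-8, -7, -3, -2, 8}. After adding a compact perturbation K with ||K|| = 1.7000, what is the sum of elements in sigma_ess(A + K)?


By Weyl's theorem, the essential spectrum is invariant under compact perturbations.
sigma_ess(A + K) = sigma_ess(A) = {-8, -7, -3, -2, 8}
Sum = -8 + -7 + -3 + -2 + 8 = -12

-12


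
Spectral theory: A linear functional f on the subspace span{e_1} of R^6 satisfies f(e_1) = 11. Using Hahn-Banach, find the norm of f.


The norm of f is given by ||f|| = sup_{||x||=1} |f(x)|.
On span{e_1}, ||e_1|| = 1, so ||f|| = |f(e_1)| / ||e_1||
= |11| / 1 = 11.0000

11.0000


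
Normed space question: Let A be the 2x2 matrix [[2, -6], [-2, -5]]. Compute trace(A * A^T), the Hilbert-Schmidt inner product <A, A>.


trace(A * A^T) = sum of squares of all entries
= 2^2 + (-6)^2 + (-2)^2 + (-5)^2
= 4 + 36 + 4 + 25
= 69

69


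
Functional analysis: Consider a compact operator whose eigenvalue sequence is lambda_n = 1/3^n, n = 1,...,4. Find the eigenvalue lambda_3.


The eigenvalue formula gives lambda_3 = 1/3^3
= 1/27
= 0.0370

0.0370


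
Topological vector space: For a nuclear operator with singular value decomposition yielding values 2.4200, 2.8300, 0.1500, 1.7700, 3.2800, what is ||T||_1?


The nuclear norm is the sum of all singular values.
||T||_1 = 2.4200 + 2.8300 + 0.1500 + 1.7700 + 3.2800
= 10.4500

10.4500


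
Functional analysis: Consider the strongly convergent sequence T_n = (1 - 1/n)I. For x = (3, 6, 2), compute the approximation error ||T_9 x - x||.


T_9 x - x = (1 - 1/9)x - x = -x/9
||x|| = sqrt(49) = 7.0000
||T_9 x - x|| = ||x||/9 = 7.0000/9 = 0.7778

0.7778


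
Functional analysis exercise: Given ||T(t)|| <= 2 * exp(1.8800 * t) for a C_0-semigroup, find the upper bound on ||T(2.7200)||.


||T(2.7200)|| <= 2 * exp(1.8800 * 2.7200)
= 2 * exp(5.1136)
= 2 * 166.2678
= 332.5357

332.5357


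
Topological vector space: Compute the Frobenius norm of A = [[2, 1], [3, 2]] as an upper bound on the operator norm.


||A||_F^2 = sum a_ij^2
= 2^2 + 1^2 + 3^2 + 2^2
= 4 + 1 + 9 + 4 = 18
||A||_F = sqrt(18) = 4.2426

4.2426


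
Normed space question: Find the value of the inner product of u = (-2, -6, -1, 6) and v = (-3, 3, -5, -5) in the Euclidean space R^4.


Computing the standard inner product <u, v> = sum u_i * v_i
= -2*-3 + -6*3 + -1*-5 + 6*-5
= 6 + -18 + 5 + -30
= -37

-37


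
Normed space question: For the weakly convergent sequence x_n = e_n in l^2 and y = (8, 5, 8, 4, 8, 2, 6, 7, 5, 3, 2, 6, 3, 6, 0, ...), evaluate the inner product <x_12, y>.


x_12 = e_12 is the standard basis vector with 1 in position 12.
<x_12, y> = y_12 = 6
As n -> infinity, <x_n, y> -> 0, confirming weak convergence of (x_n) to 0.

6


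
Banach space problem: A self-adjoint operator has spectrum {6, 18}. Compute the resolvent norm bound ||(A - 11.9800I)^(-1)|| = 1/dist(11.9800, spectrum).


dist(11.9800, {6, 18}) = min(|11.9800 - 6|, |11.9800 - 18|)
= min(5.9800, 6.0200) = 5.9800
Resolvent bound = 1/5.9800 = 0.1672

0.1672


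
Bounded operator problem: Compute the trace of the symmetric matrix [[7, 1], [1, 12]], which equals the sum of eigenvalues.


For a self-adjoint (symmetric) matrix, the eigenvalues are real.
The sum of eigenvalues equals the trace of the matrix.
trace = 7 + 12 = 19

19


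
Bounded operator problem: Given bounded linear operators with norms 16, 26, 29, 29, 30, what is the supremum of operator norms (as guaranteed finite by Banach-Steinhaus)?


By the Uniform Boundedness Principle, the supremum of norms is finite.
sup_k ||T_k|| = max(16, 26, 29, 29, 30) = 30

30


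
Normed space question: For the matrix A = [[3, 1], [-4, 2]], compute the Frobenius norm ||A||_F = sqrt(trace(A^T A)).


||A||_F^2 = sum a_ij^2
= 3^2 + 1^2 + (-4)^2 + 2^2
= 9 + 1 + 16 + 4 = 30
||A||_F = sqrt(30) = 5.4772

5.4772


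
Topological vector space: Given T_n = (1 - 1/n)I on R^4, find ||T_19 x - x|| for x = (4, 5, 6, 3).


T_19 x - x = (1 - 1/19)x - x = -x/19
||x|| = sqrt(86) = 9.2736
||T_19 x - x|| = ||x||/19 = 9.2736/19 = 0.4881

0.4881


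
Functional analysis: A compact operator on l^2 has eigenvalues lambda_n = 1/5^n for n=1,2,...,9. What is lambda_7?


The eigenvalue formula gives lambda_7 = 1/5^7
= 1/78125
= 1.2800e-05

1.2800e-05


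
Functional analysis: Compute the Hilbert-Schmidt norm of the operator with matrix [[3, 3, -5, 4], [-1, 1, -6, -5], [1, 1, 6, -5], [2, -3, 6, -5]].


The Hilbert-Schmidt norm is sqrt(sum of squares of all entries).
Sum of squares = 3^2 + 3^2 + (-5)^2 + 4^2 + (-1)^2 + 1^2 + (-6)^2 + (-5)^2 + 1^2 + 1^2 + 6^2 + (-5)^2 + 2^2 + (-3)^2 + 6^2 + (-5)^2
= 9 + 9 + 25 + 16 + 1 + 1 + 36 + 25 + 1 + 1 + 36 + 25 + 4 + 9 + 36 + 25 = 259
||T||_HS = sqrt(259) = 16.0935

16.0935


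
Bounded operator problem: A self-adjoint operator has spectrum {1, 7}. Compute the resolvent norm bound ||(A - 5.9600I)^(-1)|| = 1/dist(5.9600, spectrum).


dist(5.9600, {1, 7}) = min(|5.9600 - 1|, |5.9600 - 7|)
= min(4.9600, 1.0400) = 1.0400
Resolvent bound = 1/1.0400 = 0.9615

0.9615


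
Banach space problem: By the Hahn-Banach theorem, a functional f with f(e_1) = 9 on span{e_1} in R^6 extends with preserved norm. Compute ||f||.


The norm of f is given by ||f|| = sup_{||x||=1} |f(x)|.
On span{e_1}, ||e_1|| = 1, so ||f|| = |f(e_1)| / ||e_1||
= |9| / 1 = 9.0000

9.0000


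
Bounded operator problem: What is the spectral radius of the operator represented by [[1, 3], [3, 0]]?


For a 2x2 matrix, eigenvalues satisfy lambda^2 - (trace)*lambda + det = 0
trace = 1 + 0 = 1
det = 1*0 - 3*3 = -9
discriminant = 1^2 - 4*(-9) = 37
spectral radius = max |eigenvalue| = 3.5414

3.5414


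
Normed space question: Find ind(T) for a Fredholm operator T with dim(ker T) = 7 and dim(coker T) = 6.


The Fredholm index is defined as ind(T) = dim(ker T) - dim(coker T)
= 7 - 6
= 1

1


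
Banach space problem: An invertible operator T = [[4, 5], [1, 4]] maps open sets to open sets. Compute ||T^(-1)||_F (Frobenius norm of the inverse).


det(T) = 4*4 - 5*1 = 11
T^(-1) = (1/11) * [[4, -5], [-1, 4]] = [[0.3636, -0.4545], [-0.0909, 0.3636]]
||T^(-1)||_F^2 = 0.3636^2 + (-0.4545)^2 + (-0.0909)^2 + 0.3636^2 = 0.4793
||T^(-1)||_F = sqrt(0.4793) = 0.6923

0.6923


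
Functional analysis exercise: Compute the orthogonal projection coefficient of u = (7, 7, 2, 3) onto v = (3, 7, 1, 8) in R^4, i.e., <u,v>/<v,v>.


Computing <u,v> = 7*3 + 7*7 + 2*1 + 3*8 = 96
Computing <v,v> = 3^2 + 7^2 + 1^2 + 8^2 = 123
Projection coefficient = 96/123 = 0.7805

0.7805


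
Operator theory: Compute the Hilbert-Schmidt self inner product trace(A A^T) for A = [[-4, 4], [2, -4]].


trace(A * A^T) = sum of squares of all entries
= (-4)^2 + 4^2 + 2^2 + (-4)^2
= 16 + 16 + 4 + 16
= 52

52


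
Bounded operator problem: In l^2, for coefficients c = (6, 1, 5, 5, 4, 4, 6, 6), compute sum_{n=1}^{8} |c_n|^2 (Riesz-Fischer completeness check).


sum |c_n|^2 = 6^2 + 1^2 + 5^2 + 5^2 + 4^2 + 4^2 + 6^2 + 6^2
= 36 + 1 + 25 + 25 + 16 + 16 + 36 + 36
= 191

191


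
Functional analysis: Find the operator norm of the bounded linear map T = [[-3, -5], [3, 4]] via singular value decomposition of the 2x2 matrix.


A^T A = [[18, 27], [27, 41]]
trace(A^T A) = 59, det(A^T A) = 9
discriminant = 59^2 - 4*9 = 3445
Largest eigenvalue of A^T A = (trace + sqrt(disc))/2 = 58.8471
||T|| = sqrt(58.8471) = 7.6712

7.6712


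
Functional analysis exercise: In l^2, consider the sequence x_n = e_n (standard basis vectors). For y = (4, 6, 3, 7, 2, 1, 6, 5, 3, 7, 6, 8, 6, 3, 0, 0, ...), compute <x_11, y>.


x_11 = e_11 is the standard basis vector with 1 in position 11.
<x_11, y> = y_11 = 6
As n -> infinity, <x_n, y> -> 0, confirming weak convergence of (x_n) to 0.

6


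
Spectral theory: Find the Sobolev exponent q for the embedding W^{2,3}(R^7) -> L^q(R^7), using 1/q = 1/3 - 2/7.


Using the Sobolev embedding formula: 1/q = 1/p - k/n
1/q = 1/3 - 2/7 = 1/21
q = 1/(1/21) = 21

21.0000


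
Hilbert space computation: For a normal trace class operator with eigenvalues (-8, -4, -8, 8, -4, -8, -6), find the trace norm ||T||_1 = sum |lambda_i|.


For a normal operator, singular values equal |eigenvalues|.
Trace norm = sum |lambda_i| = 8 + 4 + 8 + 8 + 4 + 8 + 6
= 46

46


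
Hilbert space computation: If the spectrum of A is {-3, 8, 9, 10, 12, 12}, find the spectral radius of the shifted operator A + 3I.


Spectrum of A + 3I = {0, 11, 12, 13, 15, 15}
Spectral radius = max |lambda| over the shifted spectrum
= max(0, 11, 12, 13, 15, 15) = 15

15


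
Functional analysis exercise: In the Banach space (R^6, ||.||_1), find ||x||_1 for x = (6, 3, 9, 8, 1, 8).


The l^1 norm equals the sum of absolute values of all components.
||x||_1 = 6 + 3 + 9 + 8 + 1 + 8
= 35

35.0000


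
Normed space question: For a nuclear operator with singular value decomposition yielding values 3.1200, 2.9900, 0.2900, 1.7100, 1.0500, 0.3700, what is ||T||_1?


The nuclear norm is the sum of all singular values.
||T||_1 = 3.1200 + 2.9900 + 0.2900 + 1.7100 + 1.0500 + 0.3700
= 9.5300

9.5300
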